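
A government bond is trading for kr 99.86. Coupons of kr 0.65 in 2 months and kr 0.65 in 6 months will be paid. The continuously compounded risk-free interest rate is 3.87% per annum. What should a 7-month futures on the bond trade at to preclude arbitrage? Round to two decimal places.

PV(coupons) I = 0.65·e^(−0.0387·2/12) + 0.65·e^(−0.0387·6/12)
I = 0.6458 + 0.6375 = 1.2833
F = (S − I)·e^(rT) = (99.86 − 1.2833) · e^(0.0387·7/12)
= 98.5767 · e^0.022575 = 98.5767 × 1.022832 = kr 100.83

kr 100.83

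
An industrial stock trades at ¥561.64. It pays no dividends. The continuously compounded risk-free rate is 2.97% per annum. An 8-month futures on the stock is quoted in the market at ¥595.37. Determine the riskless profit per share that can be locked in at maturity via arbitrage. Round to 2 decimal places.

Fair futures: F* = S·e^(carry·T), with carry = r = 0.0297
F* = 561.64 · e^(0.0297 × 8/12) = 561.64 · e^0.019800 = 561.64 × 1.019997 = ¥572.8711
Market ¥595.37 > fair ¥572.8711: forward overpriced → cash-and-carry (buy spot, short the forward).
At maturity, profit = |F_mkt − F*| = |595.37 − 572.8711| = ¥22.50 per share

¥22.50 per share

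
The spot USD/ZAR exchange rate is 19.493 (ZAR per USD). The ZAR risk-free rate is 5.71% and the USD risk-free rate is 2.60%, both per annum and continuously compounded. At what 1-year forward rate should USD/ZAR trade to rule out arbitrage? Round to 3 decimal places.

20.109

F = S·e^((r_ZAR − r_USD)T) = 19.493 · e^((0.0571 − 0.0260) × 1)
= 19.493 · e^0.031100 = 19.493 × 1.031589
F = 20.109 ZAR per USD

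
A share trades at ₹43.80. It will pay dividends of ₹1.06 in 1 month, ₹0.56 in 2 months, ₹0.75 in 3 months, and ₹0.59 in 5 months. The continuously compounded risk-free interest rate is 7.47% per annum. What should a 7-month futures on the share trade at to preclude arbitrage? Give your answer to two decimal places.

₹42.71

PV(dividends) I = 1.06·e^(−0.0747·1/12) + 0.56·e^(−0.0747·2/12) + 0.75·e^(−0.0747·3/12) + 0.59·e^(−0.0747·5/12)
I = 1.0534 + 0.5531 + 0.7361 + 0.5719 = 2.9145
F = (S − I)·e^(rT) = (43.80 − 2.9145) · e^(0.0747·7/12)
= 40.8855 · e^0.043575 = 40.8855 × 1.044538 = ₹42.71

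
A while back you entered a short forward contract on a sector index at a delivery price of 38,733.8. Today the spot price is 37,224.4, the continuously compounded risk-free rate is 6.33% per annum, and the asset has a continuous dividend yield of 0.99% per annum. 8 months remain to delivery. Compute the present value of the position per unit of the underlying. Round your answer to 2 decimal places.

153.71

Current fair forward for the remaining 8 months: F = S·e^((r − q)·T), (r − q) = 0.0633 − 0.0099 = 0.0534
F = 37224.4 · e^(0.0534 × 8/12) = 37224.4 × 1.03624127 = 38573.4595
Value of long forward = (F − K)·e^(−rT) = (38573.4595 − 38733.8) · e^(−0.0633·8/12)
= -160.3405 × 0.95867803 = -153.71
Short position value = −(long value) = 153.71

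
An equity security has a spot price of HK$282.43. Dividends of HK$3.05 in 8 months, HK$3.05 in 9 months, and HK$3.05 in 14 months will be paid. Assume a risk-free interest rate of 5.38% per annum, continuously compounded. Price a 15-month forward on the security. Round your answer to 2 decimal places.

PV(dividends) I = 3.05·e^(−0.0538·8/12) + 3.05·e^(−0.0538·9/12) + 3.05·e^(−0.0538·14/12)
I = 2.9425 + 2.9294 + 2.8644 = 8.7363
F = (S − I)·e^(rT) = (282.43 − 8.7363) · e^(0.0538·15/12)
= 273.6937 · e^0.067250 = 273.6937 × 1.069563 = HK$292.73

HK$292.73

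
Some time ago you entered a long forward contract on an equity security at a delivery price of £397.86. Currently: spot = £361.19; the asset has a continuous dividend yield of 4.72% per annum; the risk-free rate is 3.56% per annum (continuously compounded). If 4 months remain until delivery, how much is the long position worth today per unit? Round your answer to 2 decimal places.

-£37.61

Current fair forward for the remaining 4 months: F = S·e^((r − q)·T), (r − q) = 0.0356 − 0.0472 = -0.0116
F = 361.19 · e^(-0.0116 × 4/12) = 361.19 × 0.996141 = 359.7962
Value of long forward = (F − K)·e^(−rT) = (359.7962 − 397.86) · e^(−0.0356·4/12)
= -38.0638 × 0.988203 = -37.61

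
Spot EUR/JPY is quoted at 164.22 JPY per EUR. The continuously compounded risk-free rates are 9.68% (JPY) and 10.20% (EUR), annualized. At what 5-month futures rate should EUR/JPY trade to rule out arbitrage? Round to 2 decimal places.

F = S·e^((r_JPY − r_EUR)T) = 164.22 · e^((0.0968 − 0.1020) × 5/12)
= 164.22 · e^-0.002167 = 164.22 × 0.997835
F = 163.86 JPY per EUR

163.86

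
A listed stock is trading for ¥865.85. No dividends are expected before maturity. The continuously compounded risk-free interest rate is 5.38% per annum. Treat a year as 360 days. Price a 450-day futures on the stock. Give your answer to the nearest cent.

¥926.08

F = S·e^(rT) = 865.85 · e^(0.0538 × 450/360)
= 865.85 · e^0.067250 = 865.85 × 1.069563
F = ¥926.08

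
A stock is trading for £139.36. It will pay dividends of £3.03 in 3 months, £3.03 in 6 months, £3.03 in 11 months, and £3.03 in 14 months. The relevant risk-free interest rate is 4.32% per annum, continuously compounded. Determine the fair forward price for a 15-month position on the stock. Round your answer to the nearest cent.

PV(dividends) I = 3.03·e^(−0.0432·3/12) + 3.03·e^(−0.0432·6/12) + 3.03·e^(−0.0432·11/12) + 3.03·e^(−0.0432·14/12)
I = 2.9975 + 2.9653 + 2.9124 + 2.8811 = 11.7563
F = (S − I)·e^(rT) = (139.36 − 11.7563) · e^(0.0432·15/12)
= 127.6037 · e^0.054000 = 127.6037 × 1.055485 = £134.68

£134.68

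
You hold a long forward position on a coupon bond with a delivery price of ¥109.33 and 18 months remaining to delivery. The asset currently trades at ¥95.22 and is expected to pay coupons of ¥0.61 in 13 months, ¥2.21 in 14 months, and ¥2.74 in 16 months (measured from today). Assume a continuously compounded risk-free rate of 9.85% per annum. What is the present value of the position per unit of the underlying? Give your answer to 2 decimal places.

-¥4.01

PV(remaining coupons) I = 0.61·e^(−0.0985·13/12) + 2.21·e^(−0.0985·14/12) + 2.74·e^(−0.0985·16/12) = 4.9211
Current forward F = (S − I)·e^(rT) = (95.22 − 4.9211)·e^(0.0985·18/12) = 90.2989 × 1.159223 = 104.6766
Value (long) = (F − K)·e^(−rT) = (104.6766 − 109.33) × 0.862647 = -4.0142
Value = -¥4.01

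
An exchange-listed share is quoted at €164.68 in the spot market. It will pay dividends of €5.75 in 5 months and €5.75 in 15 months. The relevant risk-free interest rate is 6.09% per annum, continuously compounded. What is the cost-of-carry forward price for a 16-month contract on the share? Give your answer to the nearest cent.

PV(dividends) I = 5.75·e^(−0.0609·5/12) + 5.75·e^(−0.0609·15/12)
I = 5.6059 + 5.3285 = 10.9344
F = (S − I)·e^(rT) = (164.68 − 10.9344) · e^(0.0609·16/12)
= 153.7456 · e^0.081200 = 153.7456 × 1.084588 = €166.75

€166.75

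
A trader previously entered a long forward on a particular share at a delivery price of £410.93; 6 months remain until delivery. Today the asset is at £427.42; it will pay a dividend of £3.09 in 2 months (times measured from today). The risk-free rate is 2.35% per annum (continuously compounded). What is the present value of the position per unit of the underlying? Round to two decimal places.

PV(remaining dividends) I = 3.09·e^(−0.0235·2/12) = 3.0779
Current forward F = (S − I)·e^(rT) = (427.42 − 3.0779)·e^(0.0235·6/12) = 424.3421 × 1.011819 = 429.3574
Value (long) = (F − K)·e^(−rT) = (429.3574 − 410.93) × 0.988319 = 18.2121
Value = £18.21

£18.21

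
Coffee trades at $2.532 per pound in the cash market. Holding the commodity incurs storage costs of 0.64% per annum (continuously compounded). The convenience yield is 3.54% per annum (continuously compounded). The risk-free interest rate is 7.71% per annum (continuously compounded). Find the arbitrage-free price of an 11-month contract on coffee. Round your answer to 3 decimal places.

$2.646 per pound

Net carry = r + u − y = 0.0771 + 0.0064 − 0.0354 = 0.0481
F = S·e^((r+u−y)T) = 2.532 · e^(0.0481 × 11/12) = 2.532 · e^0.044092
= 2.532 × 1.045078 = $2.646 per pound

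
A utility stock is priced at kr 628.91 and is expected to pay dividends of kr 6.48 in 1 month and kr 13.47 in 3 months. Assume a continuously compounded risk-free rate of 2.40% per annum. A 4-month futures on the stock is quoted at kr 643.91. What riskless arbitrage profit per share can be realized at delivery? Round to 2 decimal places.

PV(dividends) I = 6.48·e^(−0.0240·1/12) + 13.47·e^(−0.0240·3/12) = 19.8565
Fair futures F* = (S − I)·e^(rT) = (628.91 − 19.8565)·e^0.008000 = 609.0535 × 1.008032 = 613.9454
Market kr 643.91 > fair 613.9454: forward overpriced → cash-and-carry (borrow at r, buy the stock and collect the dividends, short the forward).
Profit at T = |F_mkt − F*| = |643.91 − 613.9454| = kr 29.96 per share

kr 29.96 per share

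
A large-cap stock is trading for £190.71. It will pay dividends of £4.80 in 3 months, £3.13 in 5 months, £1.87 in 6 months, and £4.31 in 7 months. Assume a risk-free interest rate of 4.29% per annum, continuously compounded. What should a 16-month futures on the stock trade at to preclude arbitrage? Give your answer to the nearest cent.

£187.26

PV(dividends) I = 4.80·e^(−0.0429·3/12) + 3.13·e^(−0.0429·5/12) + 1.87·e^(−0.0429·6/12) + 4.31·e^(−0.0429·7/12)
I = 4.7488 + 3.0745 + 1.8303 + 4.2035 = 13.8571
F = (S − I)·e^(rT) = (190.71 − 13.8571) · e^(0.0429·16/12)
= 176.8529 · e^0.057200 = 176.8529 × 1.058868 = £187.26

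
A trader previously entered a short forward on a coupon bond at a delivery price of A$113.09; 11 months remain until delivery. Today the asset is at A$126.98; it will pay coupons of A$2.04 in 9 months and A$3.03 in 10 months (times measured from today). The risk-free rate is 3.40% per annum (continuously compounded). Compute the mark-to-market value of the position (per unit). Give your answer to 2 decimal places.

PV(remaining coupons) I = 2.04·e^(−0.0340·9/12) + 3.03·e^(−0.0340·10/12) = 4.9340
Current forward F = (S − I)·e^(rT) = (126.98 − 4.9340)·e^(0.0340·11/12) = 122.0460 × 1.031657 = 125.9096
Value (long) = (F − K)·e^(−rT) = (125.9096 − 113.09) × 0.969314 = 12.4262
Short position value = −(long value) = -A$12.43

-A$12.43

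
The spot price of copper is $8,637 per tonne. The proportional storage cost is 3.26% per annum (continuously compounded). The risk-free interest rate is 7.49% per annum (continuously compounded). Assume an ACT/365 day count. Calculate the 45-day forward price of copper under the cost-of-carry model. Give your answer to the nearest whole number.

Net carry = r + u − y = 0.0749 + 0.0326 − 0.0000 = 0.1075
F = S·e^((r+u−y)T) = 8637 · e^(0.1075 × 45/365) = 8637 · e^0.013253
= 8637 × 1.013341 = $8,752 per tonne

$8,752 per tonne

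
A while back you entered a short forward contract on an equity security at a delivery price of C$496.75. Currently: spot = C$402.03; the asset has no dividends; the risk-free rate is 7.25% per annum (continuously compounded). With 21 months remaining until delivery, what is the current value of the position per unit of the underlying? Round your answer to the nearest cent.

Current fair forward for the remaining 21 months: F = S·e^(r·T), r = 0.0725
F = 402.03 · e^(0.0725 × 21/12) = 402.03 × 1.135275 = 456.4146
Value of long forward = (F − K)·e^(−rT) = (456.4146 − 496.75) · e^(−0.0725·21/12)
= -40.3354 × 0.880844 = -35.53
Short position value = −(long value) = C$35.53

C$35.53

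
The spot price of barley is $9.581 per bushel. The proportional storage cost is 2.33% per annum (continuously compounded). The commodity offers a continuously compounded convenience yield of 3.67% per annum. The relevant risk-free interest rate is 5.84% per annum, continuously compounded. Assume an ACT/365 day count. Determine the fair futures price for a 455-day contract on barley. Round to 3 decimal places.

Net carry = r + u − y = 0.0584 + 0.0233 − 0.0367 = 0.0450
F = S·e^((r+u−y)T) = 9.581 · e^(0.0450 × 455/365) = 9.581 · e^0.056096
= 9.581 × 1.057699 = $10.134 per bushel

$10.134 per bushel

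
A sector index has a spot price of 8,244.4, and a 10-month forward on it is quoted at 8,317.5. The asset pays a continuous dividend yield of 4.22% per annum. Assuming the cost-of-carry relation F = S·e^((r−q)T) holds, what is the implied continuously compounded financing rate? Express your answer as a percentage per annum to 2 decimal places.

5.28%

From F = S·e^((r−q)T): (r − q) = ln(F/S)/T
ln(8317.5/8244.4) = ln(1.008867) = 0.008828
(r − q) = 0.008828 / (10/12) = 0.010594
r = ln(F/S)/T + q = 0.010594 + 0.0422 = 0.052794
r = 5.28%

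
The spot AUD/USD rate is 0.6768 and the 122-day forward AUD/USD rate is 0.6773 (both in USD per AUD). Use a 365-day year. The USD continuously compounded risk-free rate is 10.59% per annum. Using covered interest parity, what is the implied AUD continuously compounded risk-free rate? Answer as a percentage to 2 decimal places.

F = S·e^((r_USD − r_AUD)T) ⇒ r_AUD = r_USD − ln(F/S)/T
ln(0.6773/0.6768) = 0.000738; /(122/365) = 0.002208
r_AUD = 0.1059 − 0.002208 = 0.103692
r_AUD = 10.37%

10.37%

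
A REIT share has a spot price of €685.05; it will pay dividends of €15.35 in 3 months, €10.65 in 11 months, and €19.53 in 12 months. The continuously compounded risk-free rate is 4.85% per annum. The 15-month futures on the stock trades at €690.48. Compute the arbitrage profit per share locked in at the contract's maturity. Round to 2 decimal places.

PV(dividends) I = 15.35·e^(−0.0485·3/12) + 10.65·e^(−0.0485·11/12) + 19.53·e^(−0.0485·12/12) = 43.9573
Fair futures F* = (S − I)·e^(rT) = (685.05 − 43.9573)·e^0.060625 = 641.0927 × 1.062500 = 681.1610
Market €690.48 > fair 681.1610: forward overpriced → cash-and-carry (borrow at r, buy the stock and collect the dividends, short the forward).
Profit at T = |F_mkt − F*| = |690.48 − 681.1610| = €9.32 per share

€9.32 per share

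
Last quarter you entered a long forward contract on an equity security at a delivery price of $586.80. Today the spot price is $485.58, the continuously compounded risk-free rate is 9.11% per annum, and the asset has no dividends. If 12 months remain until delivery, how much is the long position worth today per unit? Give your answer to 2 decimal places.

-$50.13

Current fair forward for the remaining 12 months: F = S·e^(r·T), r = 0.0911
F = 485.58 · e^(0.0911 × 12/12) = 485.58 × 1.095379 = 531.8941
Value of long forward = (F − K)·e^(−rT) = (531.8941 − 586.80) · e^(−0.0911·12/12)
= -54.9059 × 0.912926 = -50.13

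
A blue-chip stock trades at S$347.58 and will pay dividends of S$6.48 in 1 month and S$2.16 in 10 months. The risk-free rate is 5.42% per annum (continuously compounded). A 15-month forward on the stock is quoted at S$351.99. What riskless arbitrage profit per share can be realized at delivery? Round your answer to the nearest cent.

S$10.84 per share

PV(dividends) I = 6.48·e^(−0.0542·1/12) + 2.16·e^(−0.0542·10/12) = 8.5154
Fair forward F* = (S − I)·e^(rT) = (347.58 − 8.5154)·e^0.067750 = 339.0646 × 1.070098 = 362.8324
Market S$351.99 < fair 362.8324: forward underpriced → reverse cash-and-carry (short the stock, invest proceeds at r, pay the dividends, go long the forward).
Profit at T = |F_mkt − F*| = |351.99 − 362.8324| = S$10.84 per share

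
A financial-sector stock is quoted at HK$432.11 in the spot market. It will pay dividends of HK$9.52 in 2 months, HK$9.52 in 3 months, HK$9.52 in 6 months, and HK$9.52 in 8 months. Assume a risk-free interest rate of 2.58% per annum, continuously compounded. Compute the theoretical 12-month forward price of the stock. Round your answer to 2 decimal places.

PV(dividends) I = 9.52·e^(−0.0258·2/12) + 9.52·e^(−0.0258·3/12) + 9.52·e^(−0.0258·6/12) + 9.52·e^(−0.0258·8/12)
I = 9.4792 + 9.4588 + 9.3980 + 9.3577 = 37.6937
F = (S − I)·e^(rT) = (432.11 − 37.6937) · e^(0.0258·12/12)
= 394.4163 · e^0.025800 = 394.4163 × 1.026136 = HK$404.72

HK$404.72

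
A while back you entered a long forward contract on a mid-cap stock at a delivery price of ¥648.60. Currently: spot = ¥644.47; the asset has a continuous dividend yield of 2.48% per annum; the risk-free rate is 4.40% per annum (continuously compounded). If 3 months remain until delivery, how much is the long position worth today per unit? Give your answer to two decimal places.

Current fair forward for the remaining 3 months: F = S·e^((r − q)·T), (r − q) = 0.0440 − 0.0248 = 0.0192
F = 644.47 · e^(0.0192 × 3/12) = 644.47 × 1.004812 = 647.5712
Value of long forward = (F − K)·e^(−rT) = (647.5712 − 648.60) · e^(−0.0440·3/12)
= -1.0288 × 0.989060 = -1.02

-¥1.02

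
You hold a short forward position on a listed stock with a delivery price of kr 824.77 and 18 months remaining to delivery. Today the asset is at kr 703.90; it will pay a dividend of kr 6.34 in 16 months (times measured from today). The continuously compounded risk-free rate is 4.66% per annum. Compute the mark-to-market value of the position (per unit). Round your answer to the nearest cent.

PV(remaining dividends) I = 6.34·e^(−0.0466·16/12) = 5.9581
Current forward F = (S − I)·e^(rT) = (703.90 − 5.9581)·e^(0.0466·18/12) = 697.9419 × 1.072401 = 748.4736
Value (long) = (F − K)·e^(−rT) = (748.4736 − 824.77) × 0.932487 = -71.1454
Short position value = −(long value) = kr 71.15

kr 71.15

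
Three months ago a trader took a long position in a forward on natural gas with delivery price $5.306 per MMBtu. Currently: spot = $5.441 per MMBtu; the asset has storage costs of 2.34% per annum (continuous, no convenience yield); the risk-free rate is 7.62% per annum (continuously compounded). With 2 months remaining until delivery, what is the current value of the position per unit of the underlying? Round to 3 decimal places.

Current fair forward for the remaining 2 months: F = S·e^((r + u)·T), (r + u) = 0.0762 + 0.0234 = 0.0996
F = 5.441 · e^(0.0996 × 2/12) = 5.441 × 1.016739 = 5.5321
Value of long forward = (F − K)·e^(−rT) = (5.5321 − 5.306) · e^(−0.0762·2/12)
= 0.2261 × 0.987380 = 0.223

$0.223 per MMBtu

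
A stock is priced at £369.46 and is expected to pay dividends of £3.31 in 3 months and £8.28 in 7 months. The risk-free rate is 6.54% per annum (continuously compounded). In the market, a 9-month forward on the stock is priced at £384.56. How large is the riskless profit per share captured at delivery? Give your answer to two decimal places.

PV(dividends) I = 3.31·e^(−0.0654·3/12) + 8.28·e^(−0.0654·7/12) = 11.2264
Fair forward F* = (S − I)·e^(rT) = (369.46 − 11.2264)·e^0.049050 = 358.2336 × 1.050273 = 376.2431
Market £384.56 > fair 376.2431: forward overpriced → cash-and-carry (borrow at r, buy the stock and collect the dividends, short the forward).
Profit at T = |F_mkt − F*| = |384.56 − 376.2431| = £8.32 per share

£8.32 per share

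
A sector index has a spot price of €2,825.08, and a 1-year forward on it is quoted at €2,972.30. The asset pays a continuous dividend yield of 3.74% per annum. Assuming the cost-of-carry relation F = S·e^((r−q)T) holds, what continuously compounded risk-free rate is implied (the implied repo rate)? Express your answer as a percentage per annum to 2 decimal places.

8.82%

From F = S·e^((r−q)T): (r − q) = ln(F/S)/T
ln(2972.30/2825.08) = ln(1.052112) = 0.050800
(r − q) = 0.050800 / (1) = 0.050800
r = ln(F/S)/T + q = 0.050800 + 0.0374 = 0.088200
r = 8.82%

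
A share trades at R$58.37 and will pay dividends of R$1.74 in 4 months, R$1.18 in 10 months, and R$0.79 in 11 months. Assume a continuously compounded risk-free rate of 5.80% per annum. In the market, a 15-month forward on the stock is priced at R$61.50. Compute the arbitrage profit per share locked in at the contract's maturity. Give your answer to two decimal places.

R$2.59 per share

PV(dividends) I = 1.74·e^(−0.0580·4/12) + 1.18·e^(−0.0580·10/12) + 0.79·e^(−0.0580·11/12) = 3.5801
Fair forward F* = (S − I)·e^(rT) = (58.37 − 3.5801)·e^0.072500 = 54.7899 × 1.075193 = 58.9097
Market R$61.50 > fair 58.9097: forward overpriced → cash-and-carry (borrow at r, buy the stock and collect the dividends, short the forward).
Profit at T = |F_mkt − F*| = |61.50 − 58.9097| = R$2.59 per share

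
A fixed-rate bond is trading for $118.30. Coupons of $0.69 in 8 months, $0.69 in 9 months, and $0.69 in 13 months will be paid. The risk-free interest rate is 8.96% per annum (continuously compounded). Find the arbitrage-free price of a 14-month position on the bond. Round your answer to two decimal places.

PV(coupons) I = 0.69·e^(−0.0896·8/12) + 0.69·e^(−0.0896·9/12) + 0.69·e^(−0.0896·13/12)
I = 0.6500 + 0.6452 + 0.6262 = 1.9214
F = (S − I)·e^(rT) = (118.30 − 1.9214) · e^(0.0896·14/12)
= 116.3786 · e^0.104533 = 116.3786 × 1.110192 = $129.20

$129.20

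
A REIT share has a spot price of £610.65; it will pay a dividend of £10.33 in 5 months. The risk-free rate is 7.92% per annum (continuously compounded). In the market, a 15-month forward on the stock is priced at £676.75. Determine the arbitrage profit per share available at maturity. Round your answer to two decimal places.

PV(dividends) I = 10.33·e^(−0.0792·5/12) = 9.9947
Fair forward F* = (S − I)·e^(rT) = (610.65 − 9.9947)·e^0.099000 = 600.6553 × 1.104066 = 663.1631
Market £676.75 > fair 663.1631: forward overpriced → cash-and-carry (borrow at r, buy the stock and collect the dividends, short the forward).
Profit at T = |F_mkt − F*| = |676.75 − 663.1631| = £13.59 per share

£13.59 per share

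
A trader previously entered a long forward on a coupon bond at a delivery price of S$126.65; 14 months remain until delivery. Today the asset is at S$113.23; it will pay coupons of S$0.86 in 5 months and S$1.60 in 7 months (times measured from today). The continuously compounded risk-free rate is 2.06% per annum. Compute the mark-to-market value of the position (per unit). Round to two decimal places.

PV(remaining coupons) I = 0.86·e^(−0.0206·5/12) + 1.60·e^(−0.0206·7/12) = 2.4335
Current forward F = (S − I)·e^(rT) = (113.23 − 2.4335)·e^(0.0206·14/12) = 110.7965 × 1.024324 = 113.4915
Value (long) = (F − K)·e^(−rT) = (113.4915 − 126.65) × 0.976253 = -12.8460
Value = -S$12.85

-S$12.85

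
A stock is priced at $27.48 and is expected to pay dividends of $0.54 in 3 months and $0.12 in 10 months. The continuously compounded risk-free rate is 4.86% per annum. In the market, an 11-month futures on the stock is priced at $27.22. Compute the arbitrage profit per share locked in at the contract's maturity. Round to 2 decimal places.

PV(dividends) I = 0.54·e^(−0.0486·3/12) + 0.12·e^(−0.0486·10/12) = 0.6487
Fair futures F* = (S − I)·e^(rT) = (27.48 − 0.6487)·e^0.044550 = 26.8313 × 1.045557 = 28.0537
Market $27.22 < fair 28.0537: forward underpriced → reverse cash-and-carry (short the stock, invest proceeds at r, pay the dividends, go long the forward).
Profit at T = |F_mkt − F*| = |27.22 − 28.0537| = $0.83 per share

$0.83 per share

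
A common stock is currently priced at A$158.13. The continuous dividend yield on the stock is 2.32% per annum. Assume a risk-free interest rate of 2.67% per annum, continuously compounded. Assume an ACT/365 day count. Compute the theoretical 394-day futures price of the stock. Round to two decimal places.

F = S·e^((r − q)T) = 158.13 · e^((0.0267 − 0.0232) × 394/365)
= 158.13 · e^0.003778 = 158.13 × 1.003785
F = A$158.73

A$158.73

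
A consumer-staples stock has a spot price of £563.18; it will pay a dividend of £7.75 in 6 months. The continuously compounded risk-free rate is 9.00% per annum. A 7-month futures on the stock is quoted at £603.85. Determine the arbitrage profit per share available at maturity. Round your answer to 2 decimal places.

£18.12 per share

PV(dividends) I = 7.75·e^(−0.0900·6/12) = 7.4090
Fair futures F* = (S − I)·e^(rT) = (563.18 − 7.4090)·e^0.052500 = 555.7710 × 1.053903 = 585.7287
Market £603.85 > fair 585.7287: forward overpriced → cash-and-carry (borrow at r, buy the stock and collect the dividends, short the forward).
Profit at T = |F_mkt − F*| = |603.85 − 585.7287| = £18.12 per share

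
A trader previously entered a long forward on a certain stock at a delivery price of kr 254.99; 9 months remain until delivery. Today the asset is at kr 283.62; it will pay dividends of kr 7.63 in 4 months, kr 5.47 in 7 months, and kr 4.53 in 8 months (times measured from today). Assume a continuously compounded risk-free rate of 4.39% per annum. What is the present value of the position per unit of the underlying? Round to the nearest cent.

PV(remaining dividends) I = 7.63·e^(−0.0439·4/12) + 5.47·e^(−0.0439·7/12) + 4.53·e^(−0.0439·8/12) = 17.2502
Current forward F = (S − I)·e^(rT) = (283.62 − 17.2502)·e^(0.0439·9/12) = 266.3698 × 1.033473 = 275.2860
Value (long) = (F − K)·e^(−rT) = (275.2860 − 254.99) × 0.967611 = 19.6386
Value = kr 19.64

kr 19.64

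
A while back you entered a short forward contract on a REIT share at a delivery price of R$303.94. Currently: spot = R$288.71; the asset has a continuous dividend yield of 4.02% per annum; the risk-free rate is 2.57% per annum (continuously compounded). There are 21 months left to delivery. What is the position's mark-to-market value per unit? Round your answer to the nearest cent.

Current fair forward for the remaining 21 months: F = S·e^((r − q)·T), (r − q) = 0.0257 − 0.0402 = -0.0145
F = 288.71 · e^(-0.0145 × 21/12) = 288.71 × 0.974944 = 281.4761
Value of long forward = (F − K)·e^(−rT) = (281.4761 − 303.94) · e^(−0.0257·21/12)
= -22.4639 × 0.956021 = -21.48
Short position value = −(long value) = R$21.48

R$21.48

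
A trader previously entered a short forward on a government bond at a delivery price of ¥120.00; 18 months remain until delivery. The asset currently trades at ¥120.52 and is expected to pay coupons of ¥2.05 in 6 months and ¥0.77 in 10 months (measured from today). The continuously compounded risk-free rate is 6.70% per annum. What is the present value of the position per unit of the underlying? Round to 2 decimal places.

-¥9.28

PV(remaining coupons) I = 2.05·e^(−0.0670·6/12) + 0.77·e^(−0.0670·10/12) = 2.7106
Current forward F = (S − I)·e^(rT) = (120.52 − 2.7106)·e^(0.0670·18/12) = 117.8094 × 1.105724 = 130.2647
Value (long) = (F − K)·e^(−rT) = (130.2647 − 120.00) × 0.904385 = 9.2832
Short position value = −(long value) = -¥9.28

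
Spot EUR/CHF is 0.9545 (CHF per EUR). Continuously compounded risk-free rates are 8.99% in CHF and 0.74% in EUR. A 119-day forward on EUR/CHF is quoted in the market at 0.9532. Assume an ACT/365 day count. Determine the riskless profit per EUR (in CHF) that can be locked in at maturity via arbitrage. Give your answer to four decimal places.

Fair forward: F* = S·e^(carry·T), with carry = (r_CHF − r_EUR) = 0.0899 − 0.0074 = 0.0825
F* = 0.9545 · e^(0.0825 × 119/365) = 0.9545 · e^0.026897 = 0.9545 × 1.027262 = 0.9805
Market 0.9532 < fair 0.9805: forward underpriced → reverse cash-and-carry (short spot, go long the forward).
At maturity, profit = |F_mkt − F*| = |0.9532 − 0.9805| = 0.0273 per EUR (in CHF)

0.0273 per EUR (in CHF)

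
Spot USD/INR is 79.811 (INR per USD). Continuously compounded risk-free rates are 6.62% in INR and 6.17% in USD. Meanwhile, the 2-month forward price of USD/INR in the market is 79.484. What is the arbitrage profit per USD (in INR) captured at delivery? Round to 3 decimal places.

Fair forward: F* = S·e^(carry·T), with carry = (r_INR − r_USD) = 0.0662 − 0.0617 = 0.0045
F* = 79.811 · e^(0.0045 × 2/12) = 79.811 · e^0.000750 = 79.811 × 1.000750 = 79.8709
Market 79.484 < fair 79.8709: forward underpriced → reverse cash-and-carry (short spot, go long the forward).
At maturity, profit = |F_mkt − F*| = |79.484 − 79.8709| = 0.387 per USD (in INR)

0.387 per USD (in INR)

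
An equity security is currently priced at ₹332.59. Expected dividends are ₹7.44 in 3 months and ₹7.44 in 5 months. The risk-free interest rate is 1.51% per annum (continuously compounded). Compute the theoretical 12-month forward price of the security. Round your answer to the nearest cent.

₹322.62

PV(dividends) I = 7.44·e^(−0.0151·3/12) + 7.44·e^(−0.0151·5/12)
I = 7.4120 + 7.3933 = 14.8053
F = (S − I)·e^(rT) = (332.59 − 14.8053) · e^(0.0151·12/12)
= 317.7847 · e^0.015100 = 317.7847 × 1.015215 = ₹322.62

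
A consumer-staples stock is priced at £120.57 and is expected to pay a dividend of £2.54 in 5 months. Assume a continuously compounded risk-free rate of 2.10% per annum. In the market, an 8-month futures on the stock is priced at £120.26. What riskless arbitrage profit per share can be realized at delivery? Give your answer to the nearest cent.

PV(dividends) I = 2.54·e^(−0.0210·5/12) = 2.5179
Fair futures F* = (S − I)·e^(rT) = (120.57 − 2.5179)·e^0.014000 = 118.0521 × 1.014098 = 119.7164
Market £120.26 > fair 119.7164: forward overpriced → cash-and-carry (borrow at r, buy the stock and collect the dividends, short the forward).
Profit at T = |F_mkt − F*| = |120.26 − 119.7164| = £0.54 per share

£0.54 per share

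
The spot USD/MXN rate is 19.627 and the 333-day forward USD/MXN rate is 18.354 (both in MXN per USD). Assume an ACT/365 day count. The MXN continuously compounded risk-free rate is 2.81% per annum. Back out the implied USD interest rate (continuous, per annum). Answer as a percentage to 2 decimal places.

F = S·e^((r_MXN − r_USD)T) ⇒ r_USD = r_MXN − ln(F/S)/T
ln(18.354/19.627) = -0.067059; /(333/365) = -0.073503
r_USD = 0.0281 + 0.073503 = 0.101603
r_USD = 10.16%

10.16%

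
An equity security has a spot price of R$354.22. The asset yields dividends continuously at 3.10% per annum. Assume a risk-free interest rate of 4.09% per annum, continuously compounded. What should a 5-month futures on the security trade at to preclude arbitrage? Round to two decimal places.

F = S·e^((r − q)T) = 354.22 · e^((0.0409 − 0.0310) × 5/12)
= 354.22 · e^0.004125 = 354.22 × 1.004134
F = R$355.68

R$355.68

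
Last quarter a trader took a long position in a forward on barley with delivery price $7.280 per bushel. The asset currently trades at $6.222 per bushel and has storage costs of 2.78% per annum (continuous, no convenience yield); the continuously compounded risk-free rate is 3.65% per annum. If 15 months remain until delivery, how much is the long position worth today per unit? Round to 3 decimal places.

Current fair forward for the remaining 15 months: F = S·e^((r + u)·T), (r + u) = 0.0365 + 0.0278 = 0.0643
F = 6.222 · e^(0.0643 × 15/12) = 6.222 × 1.083693 = 6.7427
Value of long forward = (F − K)·e^(−rT) = (6.7427 − 7.280) · e^(−0.0365·15/12)
= -0.5373 × 0.955400 = -0.513

-$0.513 per bushel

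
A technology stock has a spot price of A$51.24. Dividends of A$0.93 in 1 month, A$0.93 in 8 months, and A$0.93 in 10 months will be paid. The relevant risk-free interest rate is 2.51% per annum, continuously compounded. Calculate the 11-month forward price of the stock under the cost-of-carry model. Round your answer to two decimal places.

PV(dividends) I = 0.93·e^(−0.0251·1/12) + 0.93·e^(−0.0251·8/12) + 0.93·e^(−0.0251·10/12)
I = 0.9281 + 0.9146 + 0.9107 = 2.7534
F = (S − I)·e^(rT) = (51.24 − 2.7534) · e^(0.0251·11/12)
= 48.4866 · e^0.023008 = 48.4866 × 1.023275 = A$49.62

A$49.62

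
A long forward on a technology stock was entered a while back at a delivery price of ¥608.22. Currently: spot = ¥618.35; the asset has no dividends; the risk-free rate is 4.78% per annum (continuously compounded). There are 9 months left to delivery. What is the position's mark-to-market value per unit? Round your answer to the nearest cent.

Current fair forward for the remaining 9 months: F = S·e^(r·T), r = 0.0478
F = 618.35 · e^(0.0478 × 9/12) = 618.35 × 1.036500 = 640.9198
Value of long forward = (F − K)·e^(−rT) = (640.9198 − 608.22) · e^(−0.0478·9/12)
= 32.6998 × 0.964785 = 31.55

¥31.55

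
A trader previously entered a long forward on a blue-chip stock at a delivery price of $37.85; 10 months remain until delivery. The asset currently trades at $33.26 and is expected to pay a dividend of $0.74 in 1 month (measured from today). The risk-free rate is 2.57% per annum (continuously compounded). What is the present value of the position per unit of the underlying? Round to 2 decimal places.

-$4.53

PV(remaining dividends) I = 0.74·e^(−0.0257·1/12) = 0.7384
Current forward F = (S − I)·e^(rT) = (33.26 − 0.7384)·e^(0.0257·10/12) = 32.5216 × 1.021648 = 33.2256
Value (long) = (F − K)·e^(−rT) = (33.2256 − 37.85) × 0.978811 = -4.5264
Value = -$4.53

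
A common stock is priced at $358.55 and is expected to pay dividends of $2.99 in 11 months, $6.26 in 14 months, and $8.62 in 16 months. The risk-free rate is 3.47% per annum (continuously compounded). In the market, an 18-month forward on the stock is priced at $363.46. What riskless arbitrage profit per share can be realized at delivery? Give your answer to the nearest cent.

PV(dividends) I = 2.99·e^(−0.0347·11/12) + 6.26·e^(−0.0347·14/12) + 8.62·e^(−0.0347·16/12) = 17.1383
Fair forward F* = (S − I)·e^(rT) = (358.55 − 17.1383)·e^0.052050 = 341.4117 × 1.053428 = 359.6526
Market $363.46 > fair 359.6526: forward overpriced → cash-and-carry (borrow at r, buy the stock and collect the dividends, short the forward).
Profit at T = |F_mkt − F*| = |363.46 − 359.6526| = $3.81 per share

$3.81 per share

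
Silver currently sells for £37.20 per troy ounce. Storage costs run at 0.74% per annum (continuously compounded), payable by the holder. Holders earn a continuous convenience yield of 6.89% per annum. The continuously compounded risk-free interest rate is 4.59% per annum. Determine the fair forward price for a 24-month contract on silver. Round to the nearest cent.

Net carry = r + u − y = 0.0459 + 0.0074 − 0.0689 = -0.0156
F = S·e^((r+u−y)T) = 37.20 · e^(-0.0156 × 24/12) = 37.20 · e^-0.031200
= 37.20 × 0.969282 = £36.06 per troy ounce

£36.06 per troy ounce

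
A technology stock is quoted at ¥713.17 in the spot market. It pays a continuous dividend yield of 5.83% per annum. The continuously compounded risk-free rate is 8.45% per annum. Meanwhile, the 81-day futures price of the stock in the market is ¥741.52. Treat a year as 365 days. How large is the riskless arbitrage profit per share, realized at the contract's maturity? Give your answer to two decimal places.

Fair futures: F* = S·e^(carry·T), with carry = (r − q) = 0.0845 − 0.0583 = 0.0262
F* = 713.17 · e^(0.0262 × 81/365) = 713.17 · e^0.005814 = 713.17 × 1.005831 = ¥717.3285
Market ¥741.52 > fair ¥717.3285: forward overpriced → cash-and-carry (buy spot, short the forward).
At maturity, profit = |F_mkt − F*| = |741.52 − 717.3285| = ¥24.19 per share

¥24.19 per share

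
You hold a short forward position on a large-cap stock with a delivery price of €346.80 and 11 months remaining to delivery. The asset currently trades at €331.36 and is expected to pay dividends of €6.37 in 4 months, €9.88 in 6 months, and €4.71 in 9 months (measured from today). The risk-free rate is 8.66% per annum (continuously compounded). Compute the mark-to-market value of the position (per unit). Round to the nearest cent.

PV(remaining dividends) I = 6.37·e^(−0.0866·4/12) + 9.88·e^(−0.0866·6/12) + 4.71·e^(−0.0866·9/12) = 20.0639
Current forward F = (S − I)·e^(rT) = (331.36 − 20.0639)·e^(0.0866·11/12) = 311.2961 × 1.082619 = 337.0151
Value (long) = (F − K)·e^(−rT) = (337.0151 − 346.80) × 0.923686 = -9.0382
Short position value = −(long value) = €9.04

€9.04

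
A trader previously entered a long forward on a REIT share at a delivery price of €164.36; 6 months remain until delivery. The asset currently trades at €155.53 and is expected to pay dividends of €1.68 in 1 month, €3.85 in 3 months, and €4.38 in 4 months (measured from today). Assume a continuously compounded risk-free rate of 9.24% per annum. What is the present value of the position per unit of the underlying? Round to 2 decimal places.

PV(remaining dividends) I = 1.68·e^(−0.0924·1/12) + 3.85·e^(−0.0924·3/12) + 4.38·e^(−0.0924·4/12) = 9.6764
Current forward F = (S − I)·e^(rT) = (155.53 − 9.6764)·e^(0.0924·6/12) = 145.8536 × 1.047284 = 152.7501
Value (long) = (F − K)·e^(−rT) = (152.7501 − 164.36) × 0.954851 = -11.0857
Value = -€11.09

-€11.09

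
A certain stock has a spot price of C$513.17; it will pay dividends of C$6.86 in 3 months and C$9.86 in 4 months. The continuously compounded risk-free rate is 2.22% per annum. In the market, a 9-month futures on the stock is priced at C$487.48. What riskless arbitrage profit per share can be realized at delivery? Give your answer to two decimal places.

PV(dividends) I = 6.86·e^(−0.0222·3/12) + 9.86·e^(−0.0222·4/12) = 16.6093
Fair futures F* = (S − I)·e^(rT) = (513.17 − 16.6093)·e^0.016650 = 496.5607 × 1.016789 = 504.8975
Market C$487.48 < fair 504.8975: forward underpriced → reverse cash-and-carry (short the stock, invest proceeds at r, pay the dividends, go long the forward).
Profit at T = |F_mkt − F*| = |487.48 − 504.8975| = C$17.42 per share

C$17.42 per share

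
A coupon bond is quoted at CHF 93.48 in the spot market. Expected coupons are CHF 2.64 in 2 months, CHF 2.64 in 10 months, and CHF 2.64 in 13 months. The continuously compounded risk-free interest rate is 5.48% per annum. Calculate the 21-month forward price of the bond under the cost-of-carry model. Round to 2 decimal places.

PV(coupons) I = 2.64·e^(−0.0548·2/12) + 2.64·e^(−0.0548·10/12) + 2.64·e^(−0.0548·13/12)
I = 2.6160 + 2.5222 + 2.4878 = 7.6260
F = (S − I)·e^(rT) = (93.48 − 7.6260) · e^(0.0548·21/12)
= 85.8540 · e^0.095900 = 85.8540 × 1.100649 = CHF 94.50

CHF 94.50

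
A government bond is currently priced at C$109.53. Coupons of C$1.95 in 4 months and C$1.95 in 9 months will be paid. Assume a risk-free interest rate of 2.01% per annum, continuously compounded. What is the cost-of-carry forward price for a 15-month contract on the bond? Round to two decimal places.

PV(coupons) I = 1.95·e^(−0.0201·4/12) + 1.95·e^(−0.0201·9/12)
I = 1.9370 + 1.9208 = 3.8578
F = (S − I)·e^(rT) = (109.53 − 3.8578) · e^(0.0201·15/12)
= 105.6722 · e^0.025125 = 105.6722 × 1.025443 = C$108.36

C$108.36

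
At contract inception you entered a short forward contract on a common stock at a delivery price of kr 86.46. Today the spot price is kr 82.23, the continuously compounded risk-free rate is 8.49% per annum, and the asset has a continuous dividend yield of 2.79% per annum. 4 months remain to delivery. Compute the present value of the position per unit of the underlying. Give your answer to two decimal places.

Current fair forward for the remaining 4 months: F = S·e^((r − q)·T), (r − q) = 0.0849 − 0.0279 = 0.0570
F = 82.23 · e^(0.0570 × 4/12) = 82.23 × 1.019182 = 83.8073
Value of long forward = (F − K)·e^(−rT) = (83.8073 − 86.46) · e^(−0.0849·4/12)
= -2.6527 × 0.972097 = -2.58
Short position value = −(long value) = kr 2.58

kr 2.58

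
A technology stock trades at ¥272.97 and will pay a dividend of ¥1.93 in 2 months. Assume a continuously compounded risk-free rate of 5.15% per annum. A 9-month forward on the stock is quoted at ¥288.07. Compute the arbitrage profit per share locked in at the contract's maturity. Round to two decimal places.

PV(dividends) I = 1.93·e^(−0.0515·2/12) = 1.9135
Fair forward F* = (S − I)·e^(rT) = (272.97 − 1.9135)·e^0.038625 = 271.0565 × 1.039381 = 281.7310
Market ¥288.07 > fair 281.7310: forward overpriced → cash-and-carry (borrow at r, buy the stock and collect the dividends, short the forward).
Profit at T = |F_mkt − F*| = |288.07 − 281.7310| = ¥6.34 per share

¥6.34 per share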